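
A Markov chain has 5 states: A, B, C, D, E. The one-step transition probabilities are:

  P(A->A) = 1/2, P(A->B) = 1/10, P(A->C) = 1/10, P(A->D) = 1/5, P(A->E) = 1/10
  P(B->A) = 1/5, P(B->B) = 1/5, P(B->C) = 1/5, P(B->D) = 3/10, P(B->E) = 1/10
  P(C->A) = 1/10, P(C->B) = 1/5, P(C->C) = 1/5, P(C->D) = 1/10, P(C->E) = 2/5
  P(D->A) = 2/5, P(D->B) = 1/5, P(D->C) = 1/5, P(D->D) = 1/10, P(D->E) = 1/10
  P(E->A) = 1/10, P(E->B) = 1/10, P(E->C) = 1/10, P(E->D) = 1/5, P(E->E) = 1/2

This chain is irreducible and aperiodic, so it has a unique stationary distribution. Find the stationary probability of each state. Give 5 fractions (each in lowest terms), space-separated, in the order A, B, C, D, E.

The stationary distribution satisfies pi = pi * P, i.e.:
  pi_A = 1/2*pi_A + 1/5*pi_B + 1/10*pi_C + 2/5*pi_D + 1/10*pi_E
  pi_B = 1/10*pi_A + 1/5*pi_B + 1/5*pi_C + 1/5*pi_D + 1/10*pi_E
  pi_C = 1/10*pi_A + 1/5*pi_B + 1/5*pi_C + 1/5*pi_D + 1/10*pi_E
  pi_D = 1/5*pi_A + 3/10*pi_B + 1/10*pi_C + 1/10*pi_D + 1/5*pi_E
  pi_E = 1/10*pi_A + 1/10*pi_B + 2/5*pi_C + 1/10*pi_D + 1/2*pi_E
with normalization: pi_A + pi_B + pi_C + pi_D + pi_E = 1.

Using the first 4 balance equations plus normalization, the linear system A*pi = b is:
  [-1/2, 1/5, 1/10, 2/5, 1/10] . pi = 0
  [1/10, -4/5, 1/5, 1/5, 1/10] . pi = 0
  [1/10, 1/5, -4/5, 1/5, 1/10] . pi = 0
  [1/5, 3/10, 1/10, -9/10, 1/5] . pi = 0
  [1, 1, 1, 1, 1] . pi = 1

Solving yields:
  pi_A = 149/528
  pi_B = 13/88
  pi_C = 13/88
  pi_D = 2/11
  pi_E = 127/528

Verification (pi * P):
  149/528*1/2 + 13/88*1/5 + 13/88*1/10 + 2/11*2/5 + 127/528*1/10 = 149/528 = pi_A  (ok)
  149/528*1/10 + 13/88*1/5 + 13/88*1/5 + 2/11*1/5 + 127/528*1/10 = 13/88 = pi_B  (ok)
  149/528*1/10 + 13/88*1/5 + 13/88*1/5 + 2/11*1/5 + 127/528*1/10 = 13/88 = pi_C  (ok)
  149/528*1/5 + 13/88*3/10 + 13/88*1/10 + 2/11*1/10 + 127/528*1/5 = 2/11 = pi_D  (ok)
  149/528*1/10 + 13/88*1/10 + 13/88*2/5 + 2/11*1/10 + 127/528*1/2 = 127/528 = pi_E  (ok)

Answer: 149/528 13/88 13/88 2/11 127/528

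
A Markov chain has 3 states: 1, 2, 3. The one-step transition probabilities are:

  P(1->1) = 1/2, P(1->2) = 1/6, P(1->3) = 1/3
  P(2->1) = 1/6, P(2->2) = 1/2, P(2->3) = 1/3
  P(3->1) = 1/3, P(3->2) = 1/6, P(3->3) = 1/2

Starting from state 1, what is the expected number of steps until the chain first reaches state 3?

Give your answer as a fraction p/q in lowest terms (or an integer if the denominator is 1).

Let h_i = expected steps to first reach 3 from state i.
Boundary: h_3 = 0.
First-step equations for the other states:
  h_1 = 1 + 1/2*h_1 + 1/6*h_2 + 1/3*h_3
  h_2 = 1 + 1/6*h_1 + 1/2*h_2 + 1/3*h_3

Substituting h_3 = 0 and rearranging gives the linear system (I - Q) h = 1:
  [1/2, -1/6] . (h_1, h_2) = 1
  [-1/6, 1/2] . (h_1, h_2) = 1

Solving yields:
  h_1 = 3
  h_2 = 3

Starting state is 1, so the expected hitting time is h_1 = 3.

Answer: 3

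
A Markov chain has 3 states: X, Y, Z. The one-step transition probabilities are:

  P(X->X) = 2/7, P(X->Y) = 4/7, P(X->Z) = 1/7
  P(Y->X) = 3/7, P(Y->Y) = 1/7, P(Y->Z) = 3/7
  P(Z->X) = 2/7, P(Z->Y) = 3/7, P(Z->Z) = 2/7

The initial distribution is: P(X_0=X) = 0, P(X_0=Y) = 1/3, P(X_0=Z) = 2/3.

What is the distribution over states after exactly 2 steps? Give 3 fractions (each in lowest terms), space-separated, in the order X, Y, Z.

Propagating the distribution step by step (d_{t+1} = d_t * P):
d_0 = (X=0, Y=1/3, Z=2/3)
  d_1[X] = 0*2/7 + 1/3*3/7 + 2/3*2/7 = 1/3
  d_1[Y] = 0*4/7 + 1/3*1/7 + 2/3*3/7 = 1/3
  d_1[Z] = 0*1/7 + 1/3*3/7 + 2/3*2/7 = 1/3
d_1 = (X=1/3, Y=1/3, Z=1/3)
  d_2[X] = 1/3*2/7 + 1/3*3/7 + 1/3*2/7 = 1/3
  d_2[Y] = 1/3*4/7 + 1/3*1/7 + 1/3*3/7 = 8/21
  d_2[Z] = 1/3*1/7 + 1/3*3/7 + 1/3*2/7 = 2/7
d_2 = (X=1/3, Y=8/21, Z=2/7)

Answer: 1/3 8/21 2/7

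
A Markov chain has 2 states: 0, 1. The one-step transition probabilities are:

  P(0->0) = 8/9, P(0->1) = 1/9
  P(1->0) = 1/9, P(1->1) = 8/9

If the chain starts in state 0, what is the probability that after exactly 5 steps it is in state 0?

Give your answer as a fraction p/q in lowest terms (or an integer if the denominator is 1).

Computing P^5 by repeated multiplication:
P^1 =
  0: [8/9, 1/9]
  1: [1/9, 8/9]
P^2 =
  0: [65/81, 16/81]
  1: [16/81, 65/81]
P^3 =
  0: [536/729, 193/729]
  1: [193/729, 536/729]
P^4 =
  0: [4481/6561, 2080/6561]
  1: [2080/6561, 4481/6561]
P^5 =
  0: [37928/59049, 21121/59049]
  1: [21121/59049, 37928/59049]

(P^5)[0 -> 0] = 37928/59049

Answer: 37928/59049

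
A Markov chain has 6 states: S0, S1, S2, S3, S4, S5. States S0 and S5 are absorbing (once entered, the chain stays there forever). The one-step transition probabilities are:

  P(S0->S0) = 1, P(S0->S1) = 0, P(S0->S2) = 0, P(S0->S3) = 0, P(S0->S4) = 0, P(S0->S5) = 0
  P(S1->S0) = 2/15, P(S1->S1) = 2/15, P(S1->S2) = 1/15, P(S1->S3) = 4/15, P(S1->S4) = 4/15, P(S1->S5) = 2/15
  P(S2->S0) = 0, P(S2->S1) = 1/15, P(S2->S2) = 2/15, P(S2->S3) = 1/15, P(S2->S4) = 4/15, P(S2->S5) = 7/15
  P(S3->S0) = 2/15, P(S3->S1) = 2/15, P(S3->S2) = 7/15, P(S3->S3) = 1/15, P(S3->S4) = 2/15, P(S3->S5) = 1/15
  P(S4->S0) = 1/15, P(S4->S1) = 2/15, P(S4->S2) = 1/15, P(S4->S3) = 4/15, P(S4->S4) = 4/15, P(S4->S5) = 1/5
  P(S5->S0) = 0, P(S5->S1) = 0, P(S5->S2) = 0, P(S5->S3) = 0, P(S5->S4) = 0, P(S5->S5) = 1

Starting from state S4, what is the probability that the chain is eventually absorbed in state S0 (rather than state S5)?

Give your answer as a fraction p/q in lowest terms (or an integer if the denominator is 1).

Let a_i = P(absorbed in S0 | start in state i).
Boundary conditions: a_S0 = 1, a_S5 = 0.
For each transient state i, a_i = sum_j P(i->j) * a_j:
  a_S1 = 2/15*a_S0 + 2/15*a_S1 + 1/15*a_S2 + 4/15*a_S3 + 4/15*a_S4 + 2/15*a_S5
  a_S2 = 0*a_S0 + 1/15*a_S1 + 2/15*a_S2 + 1/15*a_S3 + 4/15*a_S4 + 7/15*a_S5
  a_S3 = 2/15*a_S0 + 2/15*a_S1 + 7/15*a_S2 + 1/15*a_S3 + 2/15*a_S4 + 1/15*a_S5
  a_S4 = 1/15*a_S0 + 2/15*a_S1 + 1/15*a_S2 + 4/15*a_S3 + 4/15*a_S4 + 1/5*a_S5

Substituting a_S0 = 1 and a_S5 = 0, rearrange to (I - Q) a = r where r[i] = P(i -> S0):
  [13/15, -1/15, -4/15, -4/15] . (a_S1, a_S2, a_S3, a_S4) = 2/15
  [-1/15, 13/15, -1/15, -4/15] . (a_S1, a_S2, a_S3, a_S4) = 0
  [-2/15, -7/15, 14/15, -2/15] . (a_S1, a_S2, a_S3, a_S4) = 2/15
  [-2/15, -1/15, -4/15, 11/15] . (a_S1, a_S2, a_S3, a_S4) = 1/15

Solving yields:
  a_S1 = 5866/17295
  a_S2 = 2296/17295
  a_S3 = 342/1153
  a_S4 = 1571/5765

Starting state is S4, so the absorption probability is a_S4 = 1571/5765.

Answer: 1571/5765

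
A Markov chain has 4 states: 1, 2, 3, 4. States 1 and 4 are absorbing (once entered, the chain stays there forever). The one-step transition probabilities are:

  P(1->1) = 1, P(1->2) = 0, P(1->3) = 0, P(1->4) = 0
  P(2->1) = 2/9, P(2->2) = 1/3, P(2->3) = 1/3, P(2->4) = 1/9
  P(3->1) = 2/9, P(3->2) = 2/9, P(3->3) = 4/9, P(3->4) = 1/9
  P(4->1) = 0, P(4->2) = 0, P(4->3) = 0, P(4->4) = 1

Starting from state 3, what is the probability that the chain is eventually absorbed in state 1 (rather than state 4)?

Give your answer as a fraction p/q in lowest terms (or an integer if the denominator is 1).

Let a_i = P(absorbed in 1 | start in state i).
Boundary conditions: a_1 = 1, a_4 = 0.
For each transient state i, a_i = sum_j P(i->j) * a_j:
  a_2 = 2/9*a_1 + 1/3*a_2 + 1/3*a_3 + 1/9*a_4
  a_3 = 2/9*a_1 + 2/9*a_2 + 4/9*a_3 + 1/9*a_4

Substituting a_1 = 1 and a_4 = 0, rearrange to (I - Q) a = r where r[i] = P(i -> 1):
  [2/3, -1/3] . (a_2, a_3) = 2/9
  [-2/9, 5/9] . (a_2, a_3) = 2/9

Solving yields:
  a_2 = 2/3
  a_3 = 2/3

Starting state is 3, so the absorption probability is a_3 = 2/3.

Answer: 2/3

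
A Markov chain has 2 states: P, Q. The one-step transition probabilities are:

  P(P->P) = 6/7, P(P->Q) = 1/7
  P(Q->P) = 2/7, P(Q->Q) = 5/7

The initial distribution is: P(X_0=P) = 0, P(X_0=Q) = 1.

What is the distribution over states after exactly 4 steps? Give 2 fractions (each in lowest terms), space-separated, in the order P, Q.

Answer: 1430/2401 971/2401

Derivation:
Propagating the distribution step by step (d_{t+1} = d_t * P):
d_0 = (P=0, Q=1)
  d_1[P] = 0*6/7 + 1*2/7 = 2/7
  d_1[Q] = 0*1/7 + 1*5/7 = 5/7
d_1 = (P=2/7, Q=5/7)
  d_2[P] = 2/7*6/7 + 5/7*2/7 = 22/49
  d_2[Q] = 2/7*1/7 + 5/7*5/7 = 27/49
d_2 = (P=22/49, Q=27/49)
  d_3[P] = 22/49*6/7 + 27/49*2/7 = 186/343
  d_3[Q] = 22/49*1/7 + 27/49*5/7 = 157/343
d_3 = (P=186/343, Q=157/343)
  d_4[P] = 186/343*6/7 + 157/343*2/7 = 1430/2401
  d_4[Q] = 186/343*1/7 + 157/343*5/7 = 971/2401
d_4 = (P=1430/2401, Q=971/2401)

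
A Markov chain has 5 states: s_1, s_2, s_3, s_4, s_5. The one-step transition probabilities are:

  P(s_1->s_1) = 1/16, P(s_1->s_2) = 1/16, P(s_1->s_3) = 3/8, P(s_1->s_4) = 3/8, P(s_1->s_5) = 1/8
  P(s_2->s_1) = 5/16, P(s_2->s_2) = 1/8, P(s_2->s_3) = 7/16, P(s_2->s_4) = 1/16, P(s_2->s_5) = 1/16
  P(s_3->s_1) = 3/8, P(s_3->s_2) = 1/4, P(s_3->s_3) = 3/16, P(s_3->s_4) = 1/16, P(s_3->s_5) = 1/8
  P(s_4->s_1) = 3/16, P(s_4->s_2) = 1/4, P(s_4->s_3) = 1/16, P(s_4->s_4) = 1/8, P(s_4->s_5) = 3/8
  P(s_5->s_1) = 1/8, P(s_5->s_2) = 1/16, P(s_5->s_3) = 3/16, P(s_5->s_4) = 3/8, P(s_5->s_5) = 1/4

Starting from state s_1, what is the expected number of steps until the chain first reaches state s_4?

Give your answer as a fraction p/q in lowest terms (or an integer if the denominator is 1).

Answer: 63024/15199

Derivation:
Let h_i = expected steps to first reach s_4 from state i.
Boundary: h_s_4 = 0.
First-step equations for the other states:
  h_s_1 = 1 + 1/16*h_s_1 + 1/16*h_s_2 + 3/8*h_s_3 + 3/8*h_s_4 + 1/8*h_s_5
  h_s_2 = 1 + 5/16*h_s_1 + 1/8*h_s_2 + 7/16*h_s_3 + 1/16*h_s_4 + 1/16*h_s_5
  h_s_3 = 1 + 3/8*h_s_1 + 1/4*h_s_2 + 3/16*h_s_3 + 1/16*h_s_4 + 1/8*h_s_5
  h_s_5 = 1 + 1/8*h_s_1 + 1/16*h_s_2 + 3/16*h_s_3 + 3/8*h_s_4 + 1/4*h_s_5

Substituting h_s_4 = 0 and rearranging gives the linear system (I - Q) h = 1:
  [15/16, -1/16, -3/8, -1/8] . (h_s_1, h_s_2, h_s_3, h_s_5) = 1
  [-5/16, 7/8, -7/16, -1/16] . (h_s_1, h_s_2, h_s_3, h_s_5) = 1
  [-3/8, -1/4, 13/16, -1/8] . (h_s_1, h_s_2, h_s_3, h_s_5) = 1
  [-1/8, -1/16, -3/16, 3/4] . (h_s_1, h_s_2, h_s_3, h_s_5) = 1

Solving yields:
  h_s_1 = 63024/15199
  h_s_2 = 85664/15199
  h_s_3 = 83184/15199
  h_s_5 = 58704/15199

Starting state is s_1, so the expected hitting time is h_s_1 = 63024/15199.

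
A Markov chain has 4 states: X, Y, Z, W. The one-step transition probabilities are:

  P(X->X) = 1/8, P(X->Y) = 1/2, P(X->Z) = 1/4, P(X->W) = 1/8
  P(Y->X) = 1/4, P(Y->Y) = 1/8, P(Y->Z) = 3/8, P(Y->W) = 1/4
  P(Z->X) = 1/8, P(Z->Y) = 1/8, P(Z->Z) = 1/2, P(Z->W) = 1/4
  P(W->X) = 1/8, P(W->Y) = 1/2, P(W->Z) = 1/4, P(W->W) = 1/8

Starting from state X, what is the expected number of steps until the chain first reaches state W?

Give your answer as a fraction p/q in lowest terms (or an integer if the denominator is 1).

Answer: 552/113

Derivation:
Let h_i = expected steps to first reach W from state i.
Boundary: h_W = 0.
First-step equations for the other states:
  h_X = 1 + 1/8*h_X + 1/2*h_Y + 1/4*h_Z + 1/8*h_W
  h_Y = 1 + 1/4*h_X + 1/8*h_Y + 3/8*h_Z + 1/4*h_W
  h_Z = 1 + 1/8*h_X + 1/8*h_Y + 1/2*h_Z + 1/4*h_W

Substituting h_W = 0 and rearranging gives the linear system (I - Q) h = 1:
  [7/8, -1/2, -1/4] . (h_X, h_Y, h_Z) = 1
  [-1/4, 7/8, -3/8] . (h_X, h_Y, h_Z) = 1
  [-1/8, -1/8, 1/2] . (h_X, h_Y, h_Z) = 1

Solving yields:
  h_X = 552/113
  h_Y = 496/113
  h_Z = 488/113

Starting state is X, so the expected hitting time is h_X = 552/113.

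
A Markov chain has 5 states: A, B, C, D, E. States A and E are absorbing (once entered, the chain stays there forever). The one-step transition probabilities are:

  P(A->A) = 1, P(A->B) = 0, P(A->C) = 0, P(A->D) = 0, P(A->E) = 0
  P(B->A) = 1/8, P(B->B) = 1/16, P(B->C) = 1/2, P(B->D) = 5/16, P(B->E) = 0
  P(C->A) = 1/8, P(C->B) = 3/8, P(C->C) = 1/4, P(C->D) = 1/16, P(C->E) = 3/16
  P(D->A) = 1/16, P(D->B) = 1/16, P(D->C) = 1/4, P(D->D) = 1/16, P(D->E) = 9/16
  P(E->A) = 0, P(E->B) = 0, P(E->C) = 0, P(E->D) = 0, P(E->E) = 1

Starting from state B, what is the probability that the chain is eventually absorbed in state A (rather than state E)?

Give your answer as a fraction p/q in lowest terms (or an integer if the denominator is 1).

Answer: 175/433

Derivation:
Let a_i = P(absorbed in A | start in state i).
Boundary conditions: a_A = 1, a_E = 0.
For each transient state i, a_i = sum_j P(i->j) * a_j:
  a_B = 1/8*a_A + 1/16*a_B + 1/2*a_C + 5/16*a_D + 0*a_E
  a_C = 1/8*a_A + 3/8*a_B + 1/4*a_C + 1/16*a_D + 3/16*a_E
  a_D = 1/16*a_A + 1/16*a_B + 1/4*a_C + 1/16*a_D + 9/16*a_E

Substituting a_A = 1 and a_E = 0, rearrange to (I - Q) a = r where r[i] = P(i -> A):
  [15/16, -1/2, -5/16] . (a_B, a_C, a_D) = 1/8
  [-3/8, 3/4, -1/16] . (a_B, a_C, a_D) = 1/8
  [-1/16, -1/4, 15/16] . (a_B, a_C, a_D) = 1/16

Solving yields:
  a_B = 175/433
  a_C = 667/1732
  a_D = 85/433

Starting state is B, so the absorption probability is a_B = 175/433.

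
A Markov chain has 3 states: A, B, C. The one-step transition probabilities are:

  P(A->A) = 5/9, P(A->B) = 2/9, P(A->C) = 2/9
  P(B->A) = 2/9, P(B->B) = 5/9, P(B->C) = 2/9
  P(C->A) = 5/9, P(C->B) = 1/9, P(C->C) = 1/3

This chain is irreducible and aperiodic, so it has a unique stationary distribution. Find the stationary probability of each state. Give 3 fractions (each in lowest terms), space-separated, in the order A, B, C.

Answer: 11/24 7/24 1/4

Derivation:
The stationary distribution satisfies pi = pi * P, i.e.:
  pi_A = 5/9*pi_A + 2/9*pi_B + 5/9*pi_C
  pi_B = 2/9*pi_A + 5/9*pi_B + 1/9*pi_C
  pi_C = 2/9*pi_A + 2/9*pi_B + 1/3*pi_C
with normalization: pi_A + pi_B + pi_C = 1.

Using the first 2 balance equations plus normalization, the linear system A*pi = b is:
  [-4/9, 2/9, 5/9] . pi = 0
  [2/9, -4/9, 1/9] . pi = 0
  [1, 1, 1] . pi = 1

Solving yields:
  pi_A = 11/24
  pi_B = 7/24
  pi_C = 1/4

Verification (pi * P):
  11/24*5/9 + 7/24*2/9 + 1/4*5/9 = 11/24 = pi_A  (ok)
  11/24*2/9 + 7/24*5/9 + 1/4*1/9 = 7/24 = pi_B  (ok)
  11/24*2/9 + 7/24*2/9 + 1/4*1/3 = 1/4 = pi_C  (ok)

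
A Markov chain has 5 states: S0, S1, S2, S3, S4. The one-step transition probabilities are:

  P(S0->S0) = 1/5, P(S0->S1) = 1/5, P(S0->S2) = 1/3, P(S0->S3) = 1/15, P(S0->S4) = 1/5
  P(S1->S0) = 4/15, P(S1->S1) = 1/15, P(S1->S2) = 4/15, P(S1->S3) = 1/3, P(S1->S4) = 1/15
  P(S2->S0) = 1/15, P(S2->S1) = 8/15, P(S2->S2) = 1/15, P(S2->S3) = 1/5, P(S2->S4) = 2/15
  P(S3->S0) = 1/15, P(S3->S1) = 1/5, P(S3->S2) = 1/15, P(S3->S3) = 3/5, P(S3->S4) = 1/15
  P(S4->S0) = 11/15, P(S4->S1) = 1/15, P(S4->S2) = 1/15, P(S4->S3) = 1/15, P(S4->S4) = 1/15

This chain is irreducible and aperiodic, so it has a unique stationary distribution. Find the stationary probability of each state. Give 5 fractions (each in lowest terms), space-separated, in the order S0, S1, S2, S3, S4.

Answer: 4210/20351 4323/20351 3344/20351 6333/20351 2141/20351

Derivation:
The stationary distribution satisfies pi = pi * P, i.e.:
  pi_S0 = 1/5*pi_S0 + 4/15*pi_S1 + 1/15*pi_S2 + 1/15*pi_S3 + 11/15*pi_S4
  pi_S1 = 1/5*pi_S0 + 1/15*pi_S1 + 8/15*pi_S2 + 1/5*pi_S3 + 1/15*pi_S4
  pi_S2 = 1/3*pi_S0 + 4/15*pi_S1 + 1/15*pi_S2 + 1/15*pi_S3 + 1/15*pi_S4
  pi_S3 = 1/15*pi_S0 + 1/3*pi_S1 + 1/5*pi_S2 + 3/5*pi_S3 + 1/15*pi_S4
  pi_S4 = 1/5*pi_S0 + 1/15*pi_S1 + 2/15*pi_S2 + 1/15*pi_S3 + 1/15*pi_S4
with normalization: pi_S0 + pi_S1 + pi_S2 + pi_S3 + pi_S4 = 1.

Using the first 4 balance equations plus normalization, the linear system A*pi = b is:
  [-4/5, 4/15, 1/15, 1/15, 11/15] . pi = 0
  [1/5, -14/15, 8/15, 1/5, 1/15] . pi = 0
  [1/3, 4/15, -14/15, 1/15, 1/15] . pi = 0
  [1/15, 1/3, 1/5, -2/5, 1/15] . pi = 0
  [1, 1, 1, 1, 1] . pi = 1

Solving yields:
  pi_S0 = 4210/20351
  pi_S1 = 4323/20351
  pi_S2 = 3344/20351
  pi_S3 = 6333/20351
  pi_S4 = 2141/20351

Verification (pi * P):
  4210/20351*1/5 + 4323/20351*4/15 + 3344/20351*1/15 + 6333/20351*1/15 + 2141/20351*11/15 = 4210/20351 = pi_S0  (ok)
  4210/20351*1/5 + 4323/20351*1/15 + 3344/20351*8/15 + 6333/20351*1/5 + 2141/20351*1/15 = 4323/20351 = pi_S1  (ok)
  4210/20351*1/3 + 4323/20351*4/15 + 3344/20351*1/15 + 6333/20351*1/15 + 2141/20351*1/15 = 3344/20351 = pi_S2  (ok)
  4210/20351*1/15 + 4323/20351*1/3 + 3344/20351*1/5 + 6333/20351*3/5 + 2141/20351*1/15 = 6333/20351 = pi_S3  (ok)
  4210/20351*1/5 + 4323/20351*1/15 + 3344/20351*2/15 + 6333/20351*1/15 + 2141/20351*1/15 = 2141/20351 = pi_S4  (ok)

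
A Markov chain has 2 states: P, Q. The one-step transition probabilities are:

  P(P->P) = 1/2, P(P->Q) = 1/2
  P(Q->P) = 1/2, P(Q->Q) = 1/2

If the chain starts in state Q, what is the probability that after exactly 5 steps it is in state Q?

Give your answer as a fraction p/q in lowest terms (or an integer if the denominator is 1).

Answer: 1/2

Derivation:
Computing P^5 by repeated multiplication:
P^1 =
  P: [1/2, 1/2]
  Q: [1/2, 1/2]
P^2 =
  P: [1/2, 1/2]
  Q: [1/2, 1/2]
P^3 =
  P: [1/2, 1/2]
  Q: [1/2, 1/2]
P^4 =
  P: [1/2, 1/2]
  Q: [1/2, 1/2]
P^5 =
  P: [1/2, 1/2]
  Q: [1/2, 1/2]

(P^5)[Q -> Q] = 1/2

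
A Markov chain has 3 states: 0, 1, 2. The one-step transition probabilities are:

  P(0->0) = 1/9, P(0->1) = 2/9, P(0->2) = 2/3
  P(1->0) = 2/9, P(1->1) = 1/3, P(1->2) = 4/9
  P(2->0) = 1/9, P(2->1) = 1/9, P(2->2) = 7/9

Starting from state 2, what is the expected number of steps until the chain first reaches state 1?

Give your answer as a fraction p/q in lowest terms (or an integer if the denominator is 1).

Let h_i = expected steps to first reach 1 from state i.
Boundary: h_1 = 0.
First-step equations for the other states:
  h_0 = 1 + 1/9*h_0 + 2/9*h_1 + 2/3*h_2
  h_2 = 1 + 1/9*h_0 + 1/9*h_1 + 7/9*h_2

Substituting h_1 = 0 and rearranging gives the linear system (I - Q) h = 1:
  [8/9, -2/3] . (h_0, h_2) = 1
  [-1/9, 2/9] . (h_0, h_2) = 1

Solving yields:
  h_0 = 36/5
  h_2 = 81/10

Starting state is 2, so the expected hitting time is h_2 = 81/10.

Answer: 81/10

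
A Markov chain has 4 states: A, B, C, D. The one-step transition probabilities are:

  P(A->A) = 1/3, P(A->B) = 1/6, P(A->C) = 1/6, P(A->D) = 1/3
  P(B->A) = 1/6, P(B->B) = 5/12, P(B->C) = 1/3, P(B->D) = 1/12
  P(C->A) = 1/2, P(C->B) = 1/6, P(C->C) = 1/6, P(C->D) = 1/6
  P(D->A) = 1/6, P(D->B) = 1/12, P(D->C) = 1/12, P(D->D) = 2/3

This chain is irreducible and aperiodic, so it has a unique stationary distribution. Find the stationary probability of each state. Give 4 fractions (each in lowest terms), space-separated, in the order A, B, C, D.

Answer: 107/403 72/403 66/403 158/403

Derivation:
The stationary distribution satisfies pi = pi * P, i.e.:
  pi_A = 1/3*pi_A + 1/6*pi_B + 1/2*pi_C + 1/6*pi_D
  pi_B = 1/6*pi_A + 5/12*pi_B + 1/6*pi_C + 1/12*pi_D
  pi_C = 1/6*pi_A + 1/3*pi_B + 1/6*pi_C + 1/12*pi_D
  pi_D = 1/3*pi_A + 1/12*pi_B + 1/6*pi_C + 2/3*pi_D
with normalization: pi_A + pi_B + pi_C + pi_D = 1.

Using the first 3 balance equations plus normalization, the linear system A*pi = b is:
  [-2/3, 1/6, 1/2, 1/6] . pi = 0
  [1/6, -7/12, 1/6, 1/12] . pi = 0
  [1/6, 1/3, -5/6, 1/12] . pi = 0
  [1, 1, 1, 1] . pi = 1

Solving yields:
  pi_A = 107/403
  pi_B = 72/403
  pi_C = 66/403
  pi_D = 158/403

Verification (pi * P):
  107/403*1/3 + 72/403*1/6 + 66/403*1/2 + 158/403*1/6 = 107/403 = pi_A  (ok)
  107/403*1/6 + 72/403*5/12 + 66/403*1/6 + 158/403*1/12 = 72/403 = pi_B  (ok)
  107/403*1/6 + 72/403*1/3 + 66/403*1/6 + 158/403*1/12 = 66/403 = pi_C  (ok)
  107/403*1/3 + 72/403*1/12 + 66/403*1/6 + 158/403*2/3 = 158/403 = pi_D  (ok)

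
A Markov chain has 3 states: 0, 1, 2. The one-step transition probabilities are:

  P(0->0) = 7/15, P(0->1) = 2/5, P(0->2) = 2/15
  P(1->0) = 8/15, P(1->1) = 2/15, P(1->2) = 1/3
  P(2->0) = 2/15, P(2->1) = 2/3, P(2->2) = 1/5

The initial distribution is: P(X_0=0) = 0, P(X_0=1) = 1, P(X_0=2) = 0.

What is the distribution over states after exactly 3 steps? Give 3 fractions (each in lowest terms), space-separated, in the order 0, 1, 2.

Propagating the distribution step by step (d_{t+1} = d_t * P):
d_0 = (0=0, 1=1, 2=0)
  d_1[0] = 0*7/15 + 1*8/15 + 0*2/15 = 8/15
  d_1[1] = 0*2/5 + 1*2/15 + 0*2/3 = 2/15
  d_1[2] = 0*2/15 + 1*1/3 + 0*1/5 = 1/3
d_1 = (0=8/15, 1=2/15, 2=1/3)
  d_2[0] = 8/15*7/15 + 2/15*8/15 + 1/3*2/15 = 82/225
  d_2[1] = 8/15*2/5 + 2/15*2/15 + 1/3*2/3 = 34/75
  d_2[2] = 8/15*2/15 + 2/15*1/3 + 1/3*1/5 = 41/225
d_2 = (0=82/225, 1=34/75, 2=41/225)
  d_3[0] = 82/225*7/15 + 34/75*8/15 + 41/225*2/15 = 1472/3375
  d_3[1] = 82/225*2/5 + 34/75*2/15 + 41/225*2/3 = 1106/3375
  d_3[2] = 82/225*2/15 + 34/75*1/3 + 41/225*1/5 = 797/3375
d_3 = (0=1472/3375, 1=1106/3375, 2=797/3375)

Answer: 1472/3375 1106/3375 797/3375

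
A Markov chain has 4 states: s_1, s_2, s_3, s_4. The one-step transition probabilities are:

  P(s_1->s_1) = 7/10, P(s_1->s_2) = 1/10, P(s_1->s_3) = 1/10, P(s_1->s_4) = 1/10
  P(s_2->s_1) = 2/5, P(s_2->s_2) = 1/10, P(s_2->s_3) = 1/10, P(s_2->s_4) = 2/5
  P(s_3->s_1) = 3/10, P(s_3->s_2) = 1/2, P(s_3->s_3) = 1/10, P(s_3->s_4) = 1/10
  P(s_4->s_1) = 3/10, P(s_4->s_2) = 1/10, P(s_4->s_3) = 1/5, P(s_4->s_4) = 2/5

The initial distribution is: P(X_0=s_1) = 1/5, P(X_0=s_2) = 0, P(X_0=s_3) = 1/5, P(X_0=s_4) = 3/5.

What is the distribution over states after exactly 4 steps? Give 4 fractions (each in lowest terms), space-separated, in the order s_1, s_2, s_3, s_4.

Answer: 6461/12500 1869/12500 6103/50000 10577/50000

Derivation:
Propagating the distribution step by step (d_{t+1} = d_t * P):
d_0 = (s_1=1/5, s_2=0, s_3=1/5, s_4=3/5)
  d_1[s_1] = 1/5*7/10 + 0*2/5 + 1/5*3/10 + 3/5*3/10 = 19/50
  d_1[s_2] = 1/5*1/10 + 0*1/10 + 1/5*1/2 + 3/5*1/10 = 9/50
  d_1[s_3] = 1/5*1/10 + 0*1/10 + 1/5*1/10 + 3/5*1/5 = 4/25
  d_1[s_4] = 1/5*1/10 + 0*2/5 + 1/5*1/10 + 3/5*2/5 = 7/25
d_1 = (s_1=19/50, s_2=9/50, s_3=4/25, s_4=7/25)
  d_2[s_1] = 19/50*7/10 + 9/50*2/5 + 4/25*3/10 + 7/25*3/10 = 47/100
  d_2[s_2] = 19/50*1/10 + 9/50*1/10 + 4/25*1/2 + 7/25*1/10 = 41/250
  d_2[s_3] = 19/50*1/10 + 9/50*1/10 + 4/25*1/10 + 7/25*1/5 = 16/125
  d_2[s_4] = 19/50*1/10 + 9/50*2/5 + 4/25*1/10 + 7/25*2/5 = 119/500
d_2 = (s_1=47/100, s_2=41/250, s_3=16/125, s_4=119/500)
  d_3[s_1] = 47/100*7/10 + 41/250*2/5 + 16/125*3/10 + 119/500*3/10 = 1261/2500
  d_3[s_2] = 47/100*1/10 + 41/250*1/10 + 16/125*1/2 + 119/500*1/10 = 189/1250
  d_3[s_3] = 47/100*1/10 + 41/250*1/10 + 16/125*1/10 + 119/500*1/5 = 619/5000
  d_3[s_4] = 47/100*1/10 + 41/250*2/5 + 16/125*1/10 + 119/500*2/5 = 1103/5000
d_3 = (s_1=1261/2500, s_2=189/1250, s_3=619/5000, s_4=1103/5000)
  d_4[s_1] = 1261/2500*7/10 + 189/1250*2/5 + 619/5000*3/10 + 1103/5000*3/10 = 6461/12500
  d_4[s_2] = 1261/2500*1/10 + 189/1250*1/10 + 619/5000*1/2 + 1103/5000*1/10 = 1869/12500
  d_4[s_3] = 1261/2500*1/10 + 189/1250*1/10 + 619/5000*1/10 + 1103/5000*1/5 = 6103/50000
  d_4[s_4] = 1261/2500*1/10 + 189/1250*2/5 + 619/5000*1/10 + 1103/5000*2/5 = 10577/50000
d_4 = (s_1=6461/12500, s_2=1869/12500, s_3=6103/50000, s_4=10577/50000)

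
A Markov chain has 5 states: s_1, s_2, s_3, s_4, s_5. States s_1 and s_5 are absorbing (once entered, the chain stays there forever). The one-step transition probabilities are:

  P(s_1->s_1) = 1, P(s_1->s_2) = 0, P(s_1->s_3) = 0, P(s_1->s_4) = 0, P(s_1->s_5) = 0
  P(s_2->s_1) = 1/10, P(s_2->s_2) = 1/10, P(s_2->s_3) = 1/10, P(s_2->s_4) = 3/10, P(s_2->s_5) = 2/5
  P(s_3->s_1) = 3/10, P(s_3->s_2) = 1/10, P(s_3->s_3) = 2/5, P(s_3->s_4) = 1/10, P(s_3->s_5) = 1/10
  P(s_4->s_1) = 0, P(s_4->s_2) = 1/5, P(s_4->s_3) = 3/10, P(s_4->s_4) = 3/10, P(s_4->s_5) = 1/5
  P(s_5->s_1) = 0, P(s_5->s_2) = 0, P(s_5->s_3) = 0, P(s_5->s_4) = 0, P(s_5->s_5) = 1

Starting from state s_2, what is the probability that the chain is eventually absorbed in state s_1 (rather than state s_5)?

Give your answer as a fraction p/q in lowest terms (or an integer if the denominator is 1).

Let a_i = P(absorbed in s_1 | start in state i).
Boundary conditions: a_s_1 = 1, a_s_5 = 0.
For each transient state i, a_i = sum_j P(i->j) * a_j:
  a_s_2 = 1/10*a_s_1 + 1/10*a_s_2 + 1/10*a_s_3 + 3/10*a_s_4 + 2/5*a_s_5
  a_s_3 = 3/10*a_s_1 + 1/10*a_s_2 + 2/5*a_s_3 + 1/10*a_s_4 + 1/10*a_s_5
  a_s_4 = 0*a_s_1 + 1/5*a_s_2 + 3/10*a_s_3 + 3/10*a_s_4 + 1/5*a_s_5

Substituting a_s_1 = 1 and a_s_5 = 0, rearrange to (I - Q) a = r where r[i] = P(i -> s_1):
  [9/10, -1/10, -3/10] . (a_s_2, a_s_3, a_s_4) = 1/10
  [-1/10, 3/5, -1/10] . (a_s_2, a_s_3, a_s_4) = 3/10
  [-1/5, -3/10, 7/10] . (a_s_2, a_s_3, a_s_4) = 0

Solving yields:
  a_s_2 = 29/99
  a_s_3 = 20/33
  a_s_4 = 34/99

Starting state is s_2, so the absorption probability is a_s_2 = 29/99.

Answer: 29/99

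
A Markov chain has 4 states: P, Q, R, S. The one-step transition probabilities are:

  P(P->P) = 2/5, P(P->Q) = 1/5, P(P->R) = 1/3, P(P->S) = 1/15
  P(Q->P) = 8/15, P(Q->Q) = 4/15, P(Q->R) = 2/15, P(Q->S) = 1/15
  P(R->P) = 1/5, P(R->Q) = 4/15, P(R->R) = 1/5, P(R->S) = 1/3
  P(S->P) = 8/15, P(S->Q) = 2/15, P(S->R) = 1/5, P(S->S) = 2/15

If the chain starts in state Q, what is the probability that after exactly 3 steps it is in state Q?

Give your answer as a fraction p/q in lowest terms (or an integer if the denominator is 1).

Answer: 758/3375

Derivation:
Computing P^3 by repeated multiplication:
P^1 =
  P: [2/5, 1/5, 1/3, 1/15]
  Q: [8/15, 4/15, 2/15, 1/15]
  R: [1/5, 4/15, 1/5, 1/3]
  S: [8/15, 2/15, 1/5, 2/15]
P^2 =
  P: [83/225, 52/225, 6/25, 4/25]
  Q: [94/225, 2/9, 19/75, 8/75]
  R: [11/25, 47/225, 47/225, 32/225]
  S: [89/225, 16/75, 59/225, 29/225]
P^3 =
  P: [1364/3375, 149/675, 263/1125, 53/375]
  Q: [1327/3375, 758/3375, 271/1125, 53/375]
  R: [1367/3375, 737/3375, 826/3375, 89/675]
  S: [1327/3375, 251/1125, 161/675, 98/675]

(P^3)[Q -> Q] = 758/3375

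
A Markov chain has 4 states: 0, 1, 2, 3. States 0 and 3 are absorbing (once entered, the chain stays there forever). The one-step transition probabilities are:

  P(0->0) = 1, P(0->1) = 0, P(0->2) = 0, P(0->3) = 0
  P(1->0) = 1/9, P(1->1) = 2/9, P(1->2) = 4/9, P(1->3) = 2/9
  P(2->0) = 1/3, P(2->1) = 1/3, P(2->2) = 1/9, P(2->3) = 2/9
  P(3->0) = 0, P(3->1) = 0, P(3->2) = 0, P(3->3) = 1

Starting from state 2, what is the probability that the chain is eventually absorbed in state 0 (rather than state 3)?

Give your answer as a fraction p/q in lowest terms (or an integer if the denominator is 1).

Let a_i = P(absorbed in 0 | start in state i).
Boundary conditions: a_0 = 1, a_3 = 0.
For each transient state i, a_i = sum_j P(i->j) * a_j:
  a_1 = 1/9*a_0 + 2/9*a_1 + 4/9*a_2 + 2/9*a_3
  a_2 = 1/3*a_0 + 1/3*a_1 + 1/9*a_2 + 2/9*a_3

Substituting a_0 = 1 and a_3 = 0, rearrange to (I - Q) a = r where r[i] = P(i -> 0):
  [7/9, -4/9] . (a_1, a_2) = 1/9
  [-1/3, 8/9] . (a_1, a_2) = 1/3

Solving yields:
  a_1 = 5/11
  a_2 = 6/11

Starting state is 2, so the absorption probability is a_2 = 6/11.

Answer: 6/11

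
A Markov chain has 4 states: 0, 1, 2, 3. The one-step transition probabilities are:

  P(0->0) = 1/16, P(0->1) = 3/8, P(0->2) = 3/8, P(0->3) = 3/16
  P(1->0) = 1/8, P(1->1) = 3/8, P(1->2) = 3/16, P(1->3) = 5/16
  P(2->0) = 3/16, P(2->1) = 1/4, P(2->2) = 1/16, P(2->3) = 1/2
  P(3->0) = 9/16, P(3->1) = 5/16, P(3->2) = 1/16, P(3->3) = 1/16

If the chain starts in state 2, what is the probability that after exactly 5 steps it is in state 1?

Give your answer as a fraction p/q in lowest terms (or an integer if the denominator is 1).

Computing P^5 by repeated multiplication:
P^1 =
  0: [1/16, 3/8, 3/8, 3/16]
  1: [1/8, 3/8, 3/16, 5/16]
  2: [3/16, 1/4, 1/16, 1/2]
  3: [9/16, 5/16, 1/16, 1/16]
P^2 =
  0: [29/128, 81/256, 33/256, 21/64]
  1: [17/64, 85/256, 19/128, 65/256]
  2: [43/128, 43/128, 39/256, 45/256]
  3: [31/256, 93/256, 71/256, 61/256]
P^3 =
  0: [1075/4096, 693/2048, 177/1024, 927/4096]
  1: [937/4096, 1395/4096, 383/2048, 499/2048]
  2: [195/1024, 1413/4096, 429/2048, 1045/4096]
  3: [979/4096, 1333/4096, 597/4096, 1187/4096]
P^4 =
  0: [7157/32768, 22233/65536, 12243/65536, 8373/32768]
  1: [15007/65536, 11023/32768, 11571/65536, 1057/4096]
  2: [15585/65536, 21815/65536, 5411/32768, 8657/32768]
  3: [16119/65536, 22195/65536, 11657/65536, 15565/65536]
P^5 =
  0: [246223/1048576, 21999/65536, 45393/262144, 268797/1048576]
  1: [61505/262144, 176581/524288, 184663/1048576, 264731/1048576]
  2: [247507/1048576, 177129/524288, 187091/1048576, 32465/131072]
  3: [235565/1048576, 354337/1048576, 190521/1048576, 268153/1048576]

(P^5)[2 -> 1] = 177129/524288

Answer: 177129/524288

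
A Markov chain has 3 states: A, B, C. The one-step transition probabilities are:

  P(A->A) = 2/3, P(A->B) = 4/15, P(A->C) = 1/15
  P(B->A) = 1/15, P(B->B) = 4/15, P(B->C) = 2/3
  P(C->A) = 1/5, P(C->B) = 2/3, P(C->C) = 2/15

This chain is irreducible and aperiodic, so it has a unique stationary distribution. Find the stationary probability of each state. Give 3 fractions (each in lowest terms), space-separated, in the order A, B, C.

The stationary distribution satisfies pi = pi * P, i.e.:
  pi_A = 2/3*pi_A + 1/15*pi_B + 1/5*pi_C
  pi_B = 4/15*pi_A + 4/15*pi_B + 2/3*pi_C
  pi_C = 1/15*pi_A + 2/3*pi_B + 2/15*pi_C
with normalization: pi_A + pi_B + pi_C = 1.

Using the first 2 balance equations plus normalization, the linear system A*pi = b is:
  [-1/3, 1/15, 1/5] . pi = 0
  [4/15, -11/15, 2/3] . pi = 0
  [1, 1, 1] . pi = 1

Solving yields:
  pi_A = 43/156
  pi_B = 31/78
  pi_C = 17/52

Verification (pi * P):
  43/156*2/3 + 31/78*1/15 + 17/52*1/5 = 43/156 = pi_A  (ok)
  43/156*4/15 + 31/78*4/15 + 17/52*2/3 = 31/78 = pi_B  (ok)
  43/156*1/15 + 31/78*2/3 + 17/52*2/15 = 17/52 = pi_C  (ok)

Answer: 43/156 31/78 17/52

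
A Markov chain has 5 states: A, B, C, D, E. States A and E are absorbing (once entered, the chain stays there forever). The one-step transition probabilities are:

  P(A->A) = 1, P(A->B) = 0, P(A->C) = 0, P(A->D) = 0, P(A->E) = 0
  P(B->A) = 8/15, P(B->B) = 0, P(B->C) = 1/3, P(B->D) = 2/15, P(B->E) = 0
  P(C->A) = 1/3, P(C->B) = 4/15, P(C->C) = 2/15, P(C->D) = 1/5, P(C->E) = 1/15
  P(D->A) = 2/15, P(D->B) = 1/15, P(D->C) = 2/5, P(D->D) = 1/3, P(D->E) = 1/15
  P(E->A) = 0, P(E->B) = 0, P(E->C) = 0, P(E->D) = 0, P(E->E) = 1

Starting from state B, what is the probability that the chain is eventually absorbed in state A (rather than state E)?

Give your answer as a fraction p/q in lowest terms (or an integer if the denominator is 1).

Answer: 1288/1391

Derivation:
Let a_i = P(absorbed in A | start in state i).
Boundary conditions: a_A = 1, a_E = 0.
For each transient state i, a_i = sum_j P(i->j) * a_j:
  a_B = 8/15*a_A + 0*a_B + 1/3*a_C + 2/15*a_D + 0*a_E
  a_C = 1/3*a_A + 4/15*a_B + 2/15*a_C + 1/5*a_D + 1/15*a_E
  a_D = 2/15*a_A + 1/15*a_B + 2/5*a_C + 1/3*a_D + 1/15*a_E

Substituting a_A = 1 and a_E = 0, rearrange to (I - Q) a = r where r[i] = P(i -> A):
  [1, -1/3, -2/15] . (a_B, a_C, a_D) = 8/15
  [-4/15, 13/15, -1/5] . (a_B, a_C, a_D) = 1/3
  [-1/15, -2/5, 2/3] . (a_B, a_C, a_D) = 2/15

Solving yields:
  a_B = 1288/1391
  a_C = 1190/1391
  a_D = 1121/1391

Starting state is B, so the absorption probability is a_B = 1288/1391.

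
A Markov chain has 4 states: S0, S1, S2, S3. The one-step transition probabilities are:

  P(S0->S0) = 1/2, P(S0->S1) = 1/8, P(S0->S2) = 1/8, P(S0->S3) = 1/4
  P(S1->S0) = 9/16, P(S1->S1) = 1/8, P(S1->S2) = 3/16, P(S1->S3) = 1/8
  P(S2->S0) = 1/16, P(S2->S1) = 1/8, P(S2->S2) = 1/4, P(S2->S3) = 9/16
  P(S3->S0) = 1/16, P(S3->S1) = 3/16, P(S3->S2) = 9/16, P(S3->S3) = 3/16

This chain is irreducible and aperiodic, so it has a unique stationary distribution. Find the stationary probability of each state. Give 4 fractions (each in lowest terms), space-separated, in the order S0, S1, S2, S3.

Answer: 783/3271 472/3271 1006/3271 1010/3271

Derivation:
The stationary distribution satisfies pi = pi * P, i.e.:
  pi_S0 = 1/2*pi_S0 + 9/16*pi_S1 + 1/16*pi_S2 + 1/16*pi_S3
  pi_S1 = 1/8*pi_S0 + 1/8*pi_S1 + 1/8*pi_S2 + 3/16*pi_S3
  pi_S2 = 1/8*pi_S0 + 3/16*pi_S1 + 1/4*pi_S2 + 9/16*pi_S3
  pi_S3 = 1/4*pi_S0 + 1/8*pi_S1 + 9/16*pi_S2 + 3/16*pi_S3
with normalization: pi_S0 + pi_S1 + pi_S2 + pi_S3 = 1.

Using the first 3 balance equations plus normalization, the linear system A*pi = b is:
  [-1/2, 9/16, 1/16, 1/16] . pi = 0
  [1/8, -7/8, 1/8, 3/16] . pi = 0
  [1/8, 3/16, -3/4, 9/16] . pi = 0
  [1, 1, 1, 1] . pi = 1

Solving yields:
  pi_S0 = 783/3271
  pi_S1 = 472/3271
  pi_S2 = 1006/3271
  pi_S3 = 1010/3271

Verification (pi * P):
  783/3271*1/2 + 472/3271*9/16 + 1006/3271*1/16 + 1010/3271*1/16 = 783/3271 = pi_S0  (ok)
  783/3271*1/8 + 472/3271*1/8 + 1006/3271*1/8 + 1010/3271*3/16 = 472/3271 = pi_S1  (ok)
  783/3271*1/8 + 472/3271*3/16 + 1006/3271*1/4 + 1010/3271*9/16 = 1006/3271 = pi_S2  (ok)
  783/3271*1/4 + 472/3271*1/8 + 1006/3271*9/16 + 1010/3271*3/16 = 1010/3271 = pi_S3  (ok)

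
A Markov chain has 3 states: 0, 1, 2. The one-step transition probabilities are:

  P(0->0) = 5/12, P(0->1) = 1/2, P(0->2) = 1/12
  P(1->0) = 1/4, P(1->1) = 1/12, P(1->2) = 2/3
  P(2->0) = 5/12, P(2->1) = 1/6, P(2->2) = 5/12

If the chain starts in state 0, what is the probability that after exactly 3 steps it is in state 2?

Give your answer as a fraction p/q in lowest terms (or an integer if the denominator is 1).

Computing P^3 by repeated multiplication:
P^1 =
  0: [5/12, 1/2, 1/12]
  1: [1/4, 1/12, 2/3]
  2: [5/12, 1/6, 5/12]
P^2 =
  0: [1/3, 19/72, 29/72]
  1: [29/72, 35/144, 17/48]
  2: [7/18, 7/24, 23/72]
P^3 =
  0: [161/432, 221/864, 107/288]
  1: [325/864, 485/1728, 593/1728]
  2: [53/144, 235/864, 311/864]

(P^3)[0 -> 2] = 107/288

Answer: 107/288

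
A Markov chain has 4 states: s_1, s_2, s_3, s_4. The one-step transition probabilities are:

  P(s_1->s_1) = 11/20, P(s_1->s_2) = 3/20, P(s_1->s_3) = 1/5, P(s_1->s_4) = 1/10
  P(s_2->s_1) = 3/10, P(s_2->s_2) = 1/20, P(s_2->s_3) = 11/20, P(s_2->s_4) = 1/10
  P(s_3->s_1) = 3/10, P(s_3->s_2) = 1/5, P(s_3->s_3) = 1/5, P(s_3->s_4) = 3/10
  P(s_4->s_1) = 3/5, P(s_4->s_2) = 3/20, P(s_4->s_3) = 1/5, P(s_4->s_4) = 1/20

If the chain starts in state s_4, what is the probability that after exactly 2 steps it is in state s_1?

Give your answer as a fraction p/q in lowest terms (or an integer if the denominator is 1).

Computing P^2 by repeated multiplication:
P^1 =
  s_1: [11/20, 3/20, 1/5, 1/10]
  s_2: [3/10, 1/20, 11/20, 1/10]
  s_3: [3/10, 1/5, 1/5, 3/10]
  s_4: [3/5, 3/20, 1/5, 1/20]
P^2 =
  s_1: [187/400, 29/200, 101/400, 27/200]
  s_2: [81/200, 69/400, 87/400, 41/200]
  s_3: [93/200, 7/50, 27/100, 1/8]
  s_4: [93/200, 29/200, 101/400, 11/80]

(P^2)[s_4 -> s_1] = 93/200

Answer: 93/200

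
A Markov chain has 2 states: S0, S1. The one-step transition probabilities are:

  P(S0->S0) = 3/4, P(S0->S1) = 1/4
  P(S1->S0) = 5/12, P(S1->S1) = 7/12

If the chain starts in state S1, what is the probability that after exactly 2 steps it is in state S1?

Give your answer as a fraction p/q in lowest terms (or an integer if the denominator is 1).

Computing P^2 by repeated multiplication:
P^1 =
  S0: [3/4, 1/4]
  S1: [5/12, 7/12]
P^2 =
  S0: [2/3, 1/3]
  S1: [5/9, 4/9]

(P^2)[S1 -> S1] = 4/9

Answer: 4/9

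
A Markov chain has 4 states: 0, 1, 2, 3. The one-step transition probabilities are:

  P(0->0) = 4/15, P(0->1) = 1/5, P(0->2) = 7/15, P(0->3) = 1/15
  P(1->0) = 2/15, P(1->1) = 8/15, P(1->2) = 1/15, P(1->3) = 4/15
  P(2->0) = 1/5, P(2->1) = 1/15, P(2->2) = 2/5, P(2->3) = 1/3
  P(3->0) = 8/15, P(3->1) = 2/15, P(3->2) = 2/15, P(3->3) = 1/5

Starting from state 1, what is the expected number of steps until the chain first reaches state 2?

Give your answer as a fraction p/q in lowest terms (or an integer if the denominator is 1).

Answer: 1695/304

Derivation:
Let h_i = expected steps to first reach 2 from state i.
Boundary: h_2 = 0.
First-step equations for the other states:
  h_0 = 1 + 4/15*h_0 + 1/5*h_1 + 7/15*h_2 + 1/15*h_3
  h_1 = 1 + 2/15*h_0 + 8/15*h_1 + 1/15*h_2 + 4/15*h_3
  h_3 = 1 + 8/15*h_0 + 2/15*h_1 + 2/15*h_2 + 1/5*h_3

Substituting h_2 = 0 and rearranging gives the linear system (I - Q) h = 1:
  [11/15, -1/5, -1/15] . (h_0, h_1, h_3) = 1
  [-2/15, 7/15, -4/15] . (h_0, h_1, h_3) = 1
  [-8/15, -2/15, 4/5] . (h_0, h_1, h_3) = 1

Solving yields:
  h_0 = 105/32
  h_1 = 1695/304
  h_3 = 2655/608

Starting state is 1, so the expected hitting time is h_1 = 1695/304.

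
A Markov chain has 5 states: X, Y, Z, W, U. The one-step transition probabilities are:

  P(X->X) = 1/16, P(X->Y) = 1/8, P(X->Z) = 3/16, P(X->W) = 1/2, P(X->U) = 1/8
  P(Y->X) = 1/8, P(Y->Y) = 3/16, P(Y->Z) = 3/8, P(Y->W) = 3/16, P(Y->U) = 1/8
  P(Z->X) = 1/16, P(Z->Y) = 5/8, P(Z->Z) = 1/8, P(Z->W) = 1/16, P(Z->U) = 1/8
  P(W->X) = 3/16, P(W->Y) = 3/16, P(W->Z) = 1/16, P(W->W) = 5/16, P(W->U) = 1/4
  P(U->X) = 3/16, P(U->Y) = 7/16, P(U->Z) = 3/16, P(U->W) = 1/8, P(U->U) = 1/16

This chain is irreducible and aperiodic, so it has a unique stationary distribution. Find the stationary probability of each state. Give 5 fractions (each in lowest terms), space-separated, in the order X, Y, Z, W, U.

The stationary distribution satisfies pi = pi * P, i.e.:
  pi_X = 1/16*pi_X + 1/8*pi_Y + 1/16*pi_Z + 3/16*pi_W + 3/16*pi_U
  pi_Y = 1/8*pi_X + 3/16*pi_Y + 5/8*pi_Z + 3/16*pi_W + 7/16*pi_U
  pi_Z = 3/16*pi_X + 3/8*pi_Y + 1/8*pi_Z + 1/16*pi_W + 3/16*pi_U
  pi_W = 1/2*pi_X + 3/16*pi_Y + 1/16*pi_Z + 5/16*pi_W + 1/8*pi_U
  pi_U = 1/8*pi_X + 1/8*pi_Y + 1/8*pi_Z + 1/4*pi_W + 1/16*pi_U
with normalization: pi_X + pi_Y + pi_Z + pi_W + pi_U = 1.

Using the first 4 balance equations plus normalization, the linear system A*pi = b is:
  [-15/16, 1/8, 1/16, 3/16, 3/16] . pi = 0
  [1/8, -13/16, 5/8, 3/16, 7/16] . pi = 0
  [3/16, 3/8, -7/8, 1/16, 3/16] . pi = 0
  [1/2, 3/16, 1/16, -11/16, 1/8] . pi = 0
  [1, 1, 1, 1, 1] . pi = 1

Solving yields:
  pi_X = 9567/75317
  pi_Y = 22961/75317
  pi_Z = 15392/75317
  pi_W = 16585/75317
  pi_U = 10812/75317

Verification (pi * P):
  9567/75317*1/16 + 22961/75317*1/8 + 15392/75317*1/16 + 16585/75317*3/16 + 10812/75317*3/16 = 9567/75317 = pi_X  (ok)
  9567/75317*1/8 + 22961/75317*3/16 + 15392/75317*5/8 + 16585/75317*3/16 + 10812/75317*7/16 = 22961/75317 = pi_Y  (ok)
  9567/75317*3/16 + 22961/75317*3/8 + 15392/75317*1/8 + 16585/75317*1/16 + 10812/75317*3/16 = 15392/75317 = pi_Z  (ok)
  9567/75317*1/2 + 22961/75317*3/16 + 15392/75317*1/16 + 16585/75317*5/16 + 10812/75317*1/8 = 16585/75317 = pi_W  (ok)
  9567/75317*1/8 + 22961/75317*1/8 + 15392/75317*1/8 + 16585/75317*1/4 + 10812/75317*1/16 = 10812/75317 = pi_U  (ok)

Answer: 9567/75317 22961/75317 15392/75317 16585/75317 10812/75317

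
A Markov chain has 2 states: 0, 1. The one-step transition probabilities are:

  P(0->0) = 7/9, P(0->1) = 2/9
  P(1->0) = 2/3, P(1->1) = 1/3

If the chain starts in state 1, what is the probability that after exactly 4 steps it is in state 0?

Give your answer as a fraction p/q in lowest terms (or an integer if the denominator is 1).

Computing P^4 by repeated multiplication:
P^1 =
  0: [7/9, 2/9]
  1: [2/3, 1/3]
P^2 =
  0: [61/81, 20/81]
  1: [20/27, 7/27]
P^3 =
  0: [547/729, 182/729]
  1: [182/243, 61/243]
P^4 =
  0: [4921/6561, 1640/6561]
  1: [1640/2187, 547/2187]

(P^4)[1 -> 0] = 1640/2187

Answer: 1640/2187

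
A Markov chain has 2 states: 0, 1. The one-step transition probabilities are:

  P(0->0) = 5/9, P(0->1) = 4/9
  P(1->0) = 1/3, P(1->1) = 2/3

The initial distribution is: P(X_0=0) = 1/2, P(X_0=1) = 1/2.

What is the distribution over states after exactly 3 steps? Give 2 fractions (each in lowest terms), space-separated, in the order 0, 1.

Propagating the distribution step by step (d_{t+1} = d_t * P):
d_0 = (0=1/2, 1=1/2)
  d_1[0] = 1/2*5/9 + 1/2*1/3 = 4/9
  d_1[1] = 1/2*4/9 + 1/2*2/3 = 5/9
d_1 = (0=4/9, 1=5/9)
  d_2[0] = 4/9*5/9 + 5/9*1/3 = 35/81
  d_2[1] = 4/9*4/9 + 5/9*2/3 = 46/81
d_2 = (0=35/81, 1=46/81)
  d_3[0] = 35/81*5/9 + 46/81*1/3 = 313/729
  d_3[1] = 35/81*4/9 + 46/81*2/3 = 416/729
d_3 = (0=313/729, 1=416/729)

Answer: 313/729 416/729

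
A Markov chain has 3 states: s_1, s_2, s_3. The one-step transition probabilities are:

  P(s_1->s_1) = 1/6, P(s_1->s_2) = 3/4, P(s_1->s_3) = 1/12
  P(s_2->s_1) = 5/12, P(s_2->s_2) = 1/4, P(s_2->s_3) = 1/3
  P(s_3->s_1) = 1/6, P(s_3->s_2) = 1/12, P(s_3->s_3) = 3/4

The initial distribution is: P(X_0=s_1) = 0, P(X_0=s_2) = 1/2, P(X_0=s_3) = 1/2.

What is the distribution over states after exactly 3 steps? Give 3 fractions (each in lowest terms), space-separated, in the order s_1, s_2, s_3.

Propagating the distribution step by step (d_{t+1} = d_t * P):
d_0 = (s_1=0, s_2=1/2, s_3=1/2)
  d_1[s_1] = 0*1/6 + 1/2*5/12 + 1/2*1/6 = 7/24
  d_1[s_2] = 0*3/4 + 1/2*1/4 + 1/2*1/12 = 1/6
  d_1[s_3] = 0*1/12 + 1/2*1/3 + 1/2*3/4 = 13/24
d_1 = (s_1=7/24, s_2=1/6, s_3=13/24)
  d_2[s_1] = 7/24*1/6 + 1/6*5/12 + 13/24*1/6 = 5/24
  d_2[s_2] = 7/24*3/4 + 1/6*1/4 + 13/24*1/12 = 11/36
  d_2[s_3] = 7/24*1/12 + 1/6*1/3 + 13/24*3/4 = 35/72
d_2 = (s_1=5/24, s_2=11/36, s_3=35/72)
  d_3[s_1] = 5/24*1/6 + 11/36*5/12 + 35/72*1/6 = 35/144
  d_3[s_2] = 5/24*3/4 + 11/36*1/4 + 35/72*1/12 = 59/216
  d_3[s_3] = 5/24*1/12 + 11/36*1/3 + 35/72*3/4 = 209/432
d_3 = (s_1=35/144, s_2=59/216, s_3=209/432)

Answer: 35/144 59/216 209/432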